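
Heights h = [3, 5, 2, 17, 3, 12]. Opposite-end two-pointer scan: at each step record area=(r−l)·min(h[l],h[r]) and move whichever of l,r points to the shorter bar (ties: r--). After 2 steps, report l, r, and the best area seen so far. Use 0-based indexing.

l=2, r=5, best area=20

l=0 r=5: min(3,12)*5=15 best=15 *, l++
l=1 r=5: min(5,12)*4=20 best=20 *, l++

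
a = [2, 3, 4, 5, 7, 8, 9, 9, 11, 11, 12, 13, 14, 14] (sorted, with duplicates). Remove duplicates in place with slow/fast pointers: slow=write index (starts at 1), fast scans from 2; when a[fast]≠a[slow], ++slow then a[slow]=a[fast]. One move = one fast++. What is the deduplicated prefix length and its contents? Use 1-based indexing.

length 11; prefix = [2, 3, 4, 5, 7, 8, 9, 11, 12, 13, 14]

slow=1 fast=2: a[fast]=3≠a[slow]=2 write a[2]=3, slow++,fast++
slow=2 fast=3: a[fast]=4≠a[slow]=3 write a[3]=4, slow++,fast++
slow=3 fast=4: a[fast]=5≠a[slow]=4 write a[4]=5, slow++,fast++
slow=4 fast=5: a[fast]=7≠a[slow]=5 write a[5]=7, slow++,fast++
slow=5 fast=6: a[fast]=8≠a[slow]=7 write a[6]=8, slow++,fast++
slow=6 fast=7: a[fast]=9≠a[slow]=8 write a[7]=9, slow++,fast++
slow=7 fast=8: a[fast]=9=a[slow] dup, fast++
slow=7 fast=9: a[fast]=11≠a[slow]=9 write a[8]=11, slow++,fast++
slow=8 fast=10: a[fast]=11=a[slow] dup, fast++
slow=8 fast=11: a[fast]=12≠a[slow]=11 write a[9]=12, slow++,fast++
slow=9 fast=12: a[fast]=13≠a[slow]=12 write a[10]=13, slow++,fast++
slow=10 fast=13: a[fast]=14≠a[slow]=13 write a[11]=14, slow++,fast++
slow=11 fast=14: a[fast]=14=a[slow] dup, fast++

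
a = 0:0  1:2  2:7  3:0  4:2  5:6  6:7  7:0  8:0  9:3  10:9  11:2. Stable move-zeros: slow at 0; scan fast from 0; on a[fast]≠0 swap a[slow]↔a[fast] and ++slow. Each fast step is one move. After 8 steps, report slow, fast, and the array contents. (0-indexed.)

slow=5, fast=8, a=[2, 7, 2, 6, 7, 0, 0, 0, 0, 3, 9, 2]

slow=0 fast=0: a[fast]=0, fast++
slow=0 fast=1: a[fast]=2≠0 swap→a[0]=2, slow++,fast++
slow=1 fast=2: a[fast]=7≠0 swap→a[1]=7, slow++,fast++
slow=2 fast=3: a[fast]=0, fast++
slow=2 fast=4: a[fast]=2≠0 swap→a[2]=2, slow++,fast++
slow=3 fast=5: a[fast]=6≠0 swap→a[3]=6, slow++,fast++
slow=4 fast=6: a[fast]=7≠0 swap→a[4]=7, slow++,fast++
slow=5 fast=7: a[fast]=0, fast++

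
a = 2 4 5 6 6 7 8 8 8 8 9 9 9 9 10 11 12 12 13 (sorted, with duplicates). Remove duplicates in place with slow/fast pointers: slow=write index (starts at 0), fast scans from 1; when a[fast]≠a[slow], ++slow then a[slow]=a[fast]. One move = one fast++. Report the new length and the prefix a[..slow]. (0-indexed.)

(s=0,f=1) a[fast]=4≠a[slow]=2 write a[1]=4 → slow++,fast++
(s=1,f=2) a[fast]=5≠a[slow]=4 write a[2]=5 → slow++,fast++
(s=2,f=3) a[fast]=6≠a[slow]=5 write a[3]=6 → slow++,fast++
(s=3,f=4) a[fast]=6=a[slow] dup → fast++
(s=3,f=5) a[fast]=7≠a[slow]=6 write a[4]=7 → slow++,fast++
(s=4,f=6) a[fast]=8≠a[slow]=7 write a[5]=8 → slow++,fast++
(s=5,f=7) a[fast]=8=a[slow] dup → fast++
(s=5,f=8) a[fast]=8=a[slow] dup → fast++
(s=5,f=9) a[fast]=8=a[slow] dup → fast++
(s=5,f=10) a[fast]=9≠a[slow]=8 write a[6]=9 → slow++,fast++
(s=6,f=11) a[fast]=9=a[slow] dup → fast++
(s=6,f=12) a[fast]=9=a[slow] dup → fast++
(s=6,f=13) a[fast]=9=a[slow] dup → fast++
(s=6,f=14) a[fast]=10≠a[slow]=9 write a[7]=10 → slow++,fast++
(s=7,f=15) a[fast]=11≠a[slow]=10 write a[8]=11 → slow++,fast++
(s=8,f=16) a[fast]=12≠a[slow]=11 write a[9]=12 → slow++,fast++
(s=9,f=17) a[fast]=12=a[slow] dup → fast++
(s=9,f=18) a[fast]=13≠a[slow]=12 write a[10]=13 → slow++,fast++

length 11; prefix = [2, 4, 5, 6, 7, 8, 9, 10, 11, 12, 13]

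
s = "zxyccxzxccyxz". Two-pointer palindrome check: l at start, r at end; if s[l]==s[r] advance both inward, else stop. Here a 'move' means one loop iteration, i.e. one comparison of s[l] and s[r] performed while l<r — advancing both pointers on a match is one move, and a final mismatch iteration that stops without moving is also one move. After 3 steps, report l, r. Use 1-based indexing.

l=4, r=10

[1,13] 'z'=='z' → l++,r--
[2,12] 'x'=='x' → l++,r--
[3,11] 'y'=='y' → l++,r--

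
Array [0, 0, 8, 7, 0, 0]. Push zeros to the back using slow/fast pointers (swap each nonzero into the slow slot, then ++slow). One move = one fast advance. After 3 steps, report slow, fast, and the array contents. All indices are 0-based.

slow=0 fast=0: a[fast]=0, fast++
slow=0 fast=1: a[fast]=0, fast++
slow=0 fast=2: a[fast]=8≠0 swap→a[0]=8, slow++,fast++

slow=1, fast=3, a=[8, 0, 0, 7, 0, 0]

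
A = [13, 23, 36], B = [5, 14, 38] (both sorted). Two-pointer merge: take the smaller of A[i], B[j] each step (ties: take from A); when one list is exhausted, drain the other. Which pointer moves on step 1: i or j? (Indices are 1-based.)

i=1 j=1: A[i]=13>B[j]=5 take 5, j++

j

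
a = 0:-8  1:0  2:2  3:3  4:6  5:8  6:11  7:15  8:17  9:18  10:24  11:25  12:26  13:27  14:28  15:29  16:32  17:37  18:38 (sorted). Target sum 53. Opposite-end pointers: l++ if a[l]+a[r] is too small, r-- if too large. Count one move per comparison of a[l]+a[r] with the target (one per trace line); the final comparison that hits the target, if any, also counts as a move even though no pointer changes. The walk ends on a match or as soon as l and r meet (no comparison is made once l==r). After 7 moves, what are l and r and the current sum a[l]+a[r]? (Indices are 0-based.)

l=0 r=18: -8+38=30 <53, l++
l=1 r=18: 0+38=38 <53, l++
l=2 r=18: 2+38=40 <53, l++
l=3 r=18: 3+38=41 <53, l++
l=4 r=18: 6+38=44 <53, l++
l=5 r=18: 8+38=46 <53, l++
l=6 r=18: 11+38=49 <53, l++

l=7, r=18, sum=53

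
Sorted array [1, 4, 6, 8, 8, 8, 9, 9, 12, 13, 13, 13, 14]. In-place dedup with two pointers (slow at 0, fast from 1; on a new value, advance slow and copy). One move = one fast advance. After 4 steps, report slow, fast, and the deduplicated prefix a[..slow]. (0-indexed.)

slow=3, fast=5, prefix=[1, 4, 6, 8]

slow=0 fast=1: a[fast]=4≠a[slow]=1 write a[1]=4, slow++,fast++
slow=1 fast=2: a[fast]=6≠a[slow]=4 write a[2]=6, slow++,fast++
slow=2 fast=3: a[fast]=8≠a[slow]=6 write a[3]=8, slow++,fast++
slow=3 fast=4: a[fast]=8=a[slow] dup, fast++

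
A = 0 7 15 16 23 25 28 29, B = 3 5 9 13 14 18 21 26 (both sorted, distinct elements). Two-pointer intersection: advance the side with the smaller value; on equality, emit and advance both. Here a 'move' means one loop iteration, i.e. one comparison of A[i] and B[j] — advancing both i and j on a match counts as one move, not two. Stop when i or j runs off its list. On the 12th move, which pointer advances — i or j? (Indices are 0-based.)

i=0 j=0: 0<3, i++
i=1 j=0: 7>3, j++
i=1 j=1: 7>5, j++
i=1 j=2: 7<9, i++
i=2 j=2: 15>9, j++
i=2 j=3: 15>13, j++
i=2 j=4: 15>14, j++
i=2 j=5: 15<18, i++
i=3 j=5: 16<18, i++
i=4 j=5: 23>18, j++
i=4 j=6: 23>21, j++
i=4 j=7: 23<26, i++

i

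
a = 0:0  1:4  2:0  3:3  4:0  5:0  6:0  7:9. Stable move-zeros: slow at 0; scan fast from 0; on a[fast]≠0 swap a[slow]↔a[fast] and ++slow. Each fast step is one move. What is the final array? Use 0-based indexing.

[4, 3, 9, 0, 0, 0, 0, 0]

(s=0,f=0) a[fast]=0 → fast++
(s=0,f=1) a[fast]=4≠0 swap→a[0]=4 → slow++,fast++
(s=1,f=2) a[fast]=0 → fast++
(s=1,f=3) a[fast]=3≠0 swap→a[1]=3 → slow++,fast++
(s=2,f=4) a[fast]=0 → fast++
(s=2,f=5) a[fast]=0 → fast++
(s=2,f=6) a[fast]=0 → fast++
(s=2,f=7) a[fast]=9≠0 swap→a[2]=9 → slow++,fast++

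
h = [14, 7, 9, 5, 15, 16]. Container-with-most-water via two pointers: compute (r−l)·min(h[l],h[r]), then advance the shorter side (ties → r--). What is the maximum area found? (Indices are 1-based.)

max area = 70

[1,6] min(14,16)*5=70 best=70 * → l++
[2,6] min(7,16)*4=28 best=70 → l++
[3,6] min(9,16)*3=27 best=70 → l++
[4,6] min(5,16)*2=10 best=70 → l++
[5,6] min(15,16)*1=15 best=70 → l++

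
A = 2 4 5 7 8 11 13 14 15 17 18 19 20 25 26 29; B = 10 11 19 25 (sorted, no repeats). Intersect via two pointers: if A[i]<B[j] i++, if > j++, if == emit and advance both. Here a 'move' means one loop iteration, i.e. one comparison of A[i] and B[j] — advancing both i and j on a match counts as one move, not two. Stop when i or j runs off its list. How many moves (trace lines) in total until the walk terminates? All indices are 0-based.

15 moves

[i=0,j=0] 2<10 → i++
[i=1,j=0] 4<10 → i++
[i=2,j=0] 5<10 → i++
[i=3,j=0] 7<10 → i++
[i=4,j=0] 8<10 → i++
[i=5,j=0] 11>10 → j++
[i=5,j=1] 11==11 emit → i++,j++
[i=6,j=2] 13<19 → i++
[i=7,j=2] 14<19 → i++
[i=8,j=2] 15<19 → i++
[i=9,j=2] 17<19 → i++
[i=10,j=2] 18<19 → i++
[i=11,j=2] 19==19 emit → i++,j++
[i=12,j=3] 20<25 → i++
[i=13,j=3] 25==25 emit → i++,j++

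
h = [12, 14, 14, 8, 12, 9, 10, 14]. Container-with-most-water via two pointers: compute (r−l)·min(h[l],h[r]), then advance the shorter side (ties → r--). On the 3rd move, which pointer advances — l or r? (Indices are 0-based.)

r

l=0 r=7: min(12,14)*7=84 best=84 *, l++
l=1 r=7: min(14,14)*6=84 best=84, r--
l=1 r=6: min(14,10)*5=50 best=84, r--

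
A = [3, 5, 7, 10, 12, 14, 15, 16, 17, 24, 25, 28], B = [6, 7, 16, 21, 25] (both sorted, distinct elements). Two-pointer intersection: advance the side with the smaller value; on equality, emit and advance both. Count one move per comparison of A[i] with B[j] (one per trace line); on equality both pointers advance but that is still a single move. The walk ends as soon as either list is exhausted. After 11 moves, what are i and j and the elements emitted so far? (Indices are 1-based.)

i=1 j=1: 3<6, i++
i=2 j=1: 5<6, i++
i=3 j=1: 7>6, j++
i=3 j=2: 7==7 emit, i++,j++
i=4 j=3: 10<16, i++
i=5 j=3: 12<16, i++
i=6 j=3: 14<16, i++
i=7 j=3: 15<16, i++
i=8 j=3: 16==16 emit, i++,j++
i=9 j=4: 17<21, i++
i=10 j=4: 24>21, j++

i=10, j=5, emitted=[7, 16]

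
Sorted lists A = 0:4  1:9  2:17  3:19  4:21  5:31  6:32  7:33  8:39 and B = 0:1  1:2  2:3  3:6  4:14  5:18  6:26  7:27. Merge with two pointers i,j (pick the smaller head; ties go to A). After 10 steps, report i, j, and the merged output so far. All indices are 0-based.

i=0 j=0: A[i]=4>B[j]=1 take 1, j++
i=0 j=1: A[i]=4>B[j]=2 take 2, j++
i=0 j=2: A[i]=4>B[j]=3 take 3, j++
i=0 j=3: A[i]=4<=B[j]=6 take 4, i++
i=1 j=3: A[i]=9>B[j]=6 take 6, j++
i=1 j=4: A[i]=9<=B[j]=14 take 9, i++
i=2 j=4: A[i]=17>B[j]=14 take 14, j++
i=2 j=5: A[i]=17<=B[j]=18 take 17, i++
i=3 j=5: A[i]=19>B[j]=18 take 18, j++
i=3 j=6: A[i]=19<=B[j]=26 take 19, i++

i=4, j=6, merged so far=[1, 2, 3, 4, 6, 9, 14, 17, 18, 19]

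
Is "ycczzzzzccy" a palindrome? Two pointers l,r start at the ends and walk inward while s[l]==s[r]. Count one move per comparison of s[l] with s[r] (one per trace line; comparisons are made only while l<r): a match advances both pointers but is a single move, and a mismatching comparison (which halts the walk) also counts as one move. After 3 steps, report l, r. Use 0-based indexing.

l=0 r=10: 'y'=='y', l++,r--
l=1 r=9: 'c'=='c', l++,r--
l=2 r=8: 'c'=='c', l++,r--

l=3, r=7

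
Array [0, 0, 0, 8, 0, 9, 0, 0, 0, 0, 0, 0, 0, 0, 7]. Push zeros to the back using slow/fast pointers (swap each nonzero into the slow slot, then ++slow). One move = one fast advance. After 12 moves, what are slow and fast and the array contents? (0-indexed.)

(s=0,f=0) a[fast]=0 → fast++
(s=0,f=1) a[fast]=0 → fast++
(s=0,f=2) a[fast]=0 → fast++
(s=0,f=3) a[fast]=8≠0 swap→a[0]=8 → slow++,fast++
(s=1,f=4) a[fast]=0 → fast++
(s=1,f=5) a[fast]=9≠0 swap→a[1]=9 → slow++,fast++
(s=2,f=6) a[fast]=0 → fast++
(s=2,f=7) a[fast]=0 → fast++
(s=2,f=8) a[fast]=0 → fast++
(s=2,f=9) a[fast]=0 → fast++
(s=2,f=10) a[fast]=0 → fast++
(s=2,f=11) a[fast]=0 → fast++

slow=2, fast=12, a=[8, 9, 0, 0, 0, 0, 0, 0, 0, 0, 0, 0, 0, 0, 7]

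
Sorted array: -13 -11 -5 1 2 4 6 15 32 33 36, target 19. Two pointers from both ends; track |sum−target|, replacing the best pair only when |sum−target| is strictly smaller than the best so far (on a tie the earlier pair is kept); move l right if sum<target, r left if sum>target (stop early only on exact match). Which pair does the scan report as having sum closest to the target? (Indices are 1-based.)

l=1 r=11: -13+36=23 d=4 *, r--
l=1 r=10: -13+33=20 d=1 *, r--
l=1 r=9: -13+32=19 d=0 *, stop

pair (-13, 32) with sum 19 (|Δ|=0)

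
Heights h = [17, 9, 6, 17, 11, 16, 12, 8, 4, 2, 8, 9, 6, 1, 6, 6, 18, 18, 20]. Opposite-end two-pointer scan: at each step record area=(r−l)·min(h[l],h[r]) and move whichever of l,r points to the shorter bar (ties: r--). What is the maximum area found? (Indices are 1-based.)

l=1 r=19: min(17,20)*18=306 best=306 *, l++
l=2 r=19: min(9,20)*17=153 best=306, l++
l=3 r=19: min(6,20)*16=96 best=306, l++
l=4 r=19: min(17,20)*15=255 best=306, l++
l=5 r=19: min(11,20)*14=154 best=306, l++
l=6 r=19: min(16,20)*13=208 best=306, l++
l=7 r=19: min(12,20)*12=144 best=306, l++
l=8 r=19: min(8,20)*11=88 best=306, l++
l=9 r=19: min(4,20)*10=40 best=306, l++
l=10 r=19: min(2,20)*9=18 best=306, l++
l=11 r=19: min(8,20)*8=64 best=306, l++
l=12 r=19: min(9,20)*7=63 best=306, l++
l=13 r=19: min(6,20)*6=36 best=306, l++
l=14 r=19: min(1,20)*5=5 best=306, l++
l=15 r=19: min(6,20)*4=24 best=306, l++
l=16 r=19: min(6,20)*3=18 best=306, l++
l=17 r=19: min(18,20)*2=36 best=306, l++
l=18 r=19: min(18,20)*1=18 best=306, l++

max area = 306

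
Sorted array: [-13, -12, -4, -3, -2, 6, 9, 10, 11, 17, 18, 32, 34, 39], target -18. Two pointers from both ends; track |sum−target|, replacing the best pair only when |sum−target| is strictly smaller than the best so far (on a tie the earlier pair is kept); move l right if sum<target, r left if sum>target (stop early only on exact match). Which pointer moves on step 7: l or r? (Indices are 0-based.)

r

l=0 r=13: -13+39=26 d=44 *, r--
l=0 r=12: -13+34=21 d=39 *, r--
l=0 r=11: -13+32=19 d=37 *, r--
l=0 r=10: -13+18=5 d=23 *, r--
l=0 r=9: -13+17=4 d=22 *, r--
l=0 r=8: -13+11=-2 d=16 *, r--
l=0 r=7: -13+10=-3 d=15 *, r--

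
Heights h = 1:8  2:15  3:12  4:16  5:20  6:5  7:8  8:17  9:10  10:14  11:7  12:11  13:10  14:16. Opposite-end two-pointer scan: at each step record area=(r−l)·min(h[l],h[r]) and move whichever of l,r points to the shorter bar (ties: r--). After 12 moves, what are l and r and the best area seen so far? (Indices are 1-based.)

[1,14] min(8,16)*13=104 best=104 * → l++
[2,14] min(15,16)*12=180 best=180 * → l++
[3,14] min(12,16)*11=132 best=180 → l++
[4,14] min(16,16)*10=160 best=180 → r--
[4,13] min(16,10)*9=90 best=180 → r--
[4,12] min(16,11)*8=88 best=180 → r--
[4,11] min(16,7)*7=49 best=180 → r--
[4,10] min(16,14)*6=84 best=180 → r--
[4,9] min(16,10)*5=50 best=180 → r--
[4,8] min(16,17)*4=64 best=180 → l++
[5,8] min(20,17)*3=51 best=180 → r--
[5,7] min(20,8)*2=16 best=180 → r--

l=5, r=6, best area=180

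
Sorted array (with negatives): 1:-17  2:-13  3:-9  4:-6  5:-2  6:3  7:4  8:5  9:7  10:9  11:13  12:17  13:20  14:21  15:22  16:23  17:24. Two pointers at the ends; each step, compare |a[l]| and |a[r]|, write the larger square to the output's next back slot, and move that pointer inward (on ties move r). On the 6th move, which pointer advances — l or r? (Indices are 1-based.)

l=1 r=17: |-17|<=|24| out[17]=576, r--
l=1 r=16: |-17|<=|23| out[16]=529, r--
l=1 r=15: |-17|<=|22| out[15]=484, r--
l=1 r=14: |-17|<=|21| out[14]=441, r--
l=1 r=13: |-17|<=|20| out[13]=400, r--
l=1 r=12: |-17|<=|17| out[12]=289, r--

r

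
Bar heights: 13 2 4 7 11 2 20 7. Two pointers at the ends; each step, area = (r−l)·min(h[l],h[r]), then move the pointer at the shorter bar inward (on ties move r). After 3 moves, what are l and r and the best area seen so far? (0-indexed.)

l=2, r=6, best area=78

[0,7] min(13,7)*7=49 best=49 * → r--
[0,6] min(13,20)*6=78 best=78 * → l++
[1,6] min(2,20)*5=10 best=78 → l++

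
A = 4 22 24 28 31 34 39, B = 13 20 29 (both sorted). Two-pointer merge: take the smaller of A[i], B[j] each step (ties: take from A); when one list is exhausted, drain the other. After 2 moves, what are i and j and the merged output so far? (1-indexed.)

[i=1,j=1] A[i]=4<=B[j]=13 take 4 → i++
[i=2,j=1] A[i]=22>B[j]=13 take 13 → j++

i=2, j=2, merged so far=[4, 13]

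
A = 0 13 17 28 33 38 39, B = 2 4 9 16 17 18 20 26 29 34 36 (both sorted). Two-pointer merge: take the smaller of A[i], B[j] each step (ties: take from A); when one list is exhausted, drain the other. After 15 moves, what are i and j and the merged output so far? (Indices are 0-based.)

i=5, j=10, merged so far=[0, 2, 4, 9, 13, 16, 17, 17, 18, 20, 26, 28, 29, 33, 34]

i=0 j=0: A[i]=0<=B[j]=2 take 0, i++
i=1 j=0: A[i]=13>B[j]=2 take 2, j++
i=1 j=1: A[i]=13>B[j]=4 take 4, j++
i=1 j=2: A[i]=13>B[j]=9 take 9, j++
i=1 j=3: A[i]=13<=B[j]=16 take 13, i++
i=2 j=3: A[i]=17>B[j]=16 take 16, j++
i=2 j=4: A[i]=17<=B[j]=17 take 17, i++
i=3 j=4: A[i]=28>B[j]=17 take 17, j++
i=3 j=5: A[i]=28>B[j]=18 take 18, j++
i=3 j=6: A[i]=28>B[j]=20 take 20, j++
i=3 j=7: A[i]=28>B[j]=26 take 26, j++
i=3 j=8: A[i]=28<=B[j]=29 take 28, i++
i=4 j=8: A[i]=33>B[j]=29 take 29, j++
i=4 j=9: A[i]=33<=B[j]=34 take 33, i++
i=5 j=9: A[i]=38>B[j]=34 take 34, j++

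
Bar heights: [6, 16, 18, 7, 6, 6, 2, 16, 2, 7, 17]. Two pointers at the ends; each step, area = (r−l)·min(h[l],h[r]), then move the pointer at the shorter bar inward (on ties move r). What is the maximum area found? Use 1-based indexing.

[1,11] min(6,17)*10=60 best=60 * → l++
[2,11] min(16,17)*9=144 best=144 * → l++
[3,11] min(18,17)*8=136 best=144 → r--
[3,10] min(18,7)*7=49 best=144 → r--
[3,9] min(18,2)*6=12 best=144 → r--
[3,8] min(18,16)*5=80 best=144 → r--
[3,7] min(18,2)*4=8 best=144 → r--
[3,6] min(18,6)*3=18 best=144 → r--
[3,5] min(18,6)*2=12 best=144 → r--
[3,4] min(18,7)*1=7 best=144 → r--

max area = 144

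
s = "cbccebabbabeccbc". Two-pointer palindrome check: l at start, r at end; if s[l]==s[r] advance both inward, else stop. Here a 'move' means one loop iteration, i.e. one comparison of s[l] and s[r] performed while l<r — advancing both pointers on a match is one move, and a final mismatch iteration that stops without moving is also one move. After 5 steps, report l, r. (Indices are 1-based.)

l=1 r=16: 'c'=='c', l++,r--
l=2 r=15: 'b'=='b', l++,r--
l=3 r=14: 'c'=='c', l++,r--
l=4 r=13: 'c'=='c', l++,r--
l=5 r=12: 'e'=='e', l++,r--

l=6, r=11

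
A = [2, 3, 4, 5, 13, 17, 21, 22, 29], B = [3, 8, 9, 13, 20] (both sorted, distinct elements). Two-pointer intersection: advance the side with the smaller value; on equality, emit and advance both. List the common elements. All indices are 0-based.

intersection = [3, 13]

i=0 j=0: 2<3, i++
i=1 j=0: 3==3 emit, i++,j++
i=2 j=1: 4<8, i++
i=3 j=1: 5<8, i++
i=4 j=1: 13>8, j++
i=4 j=2: 13>9, j++
i=4 j=3: 13==13 emit, i++,j++
i=5 j=4: 17<20, i++
i=6 j=4: 21>20, j++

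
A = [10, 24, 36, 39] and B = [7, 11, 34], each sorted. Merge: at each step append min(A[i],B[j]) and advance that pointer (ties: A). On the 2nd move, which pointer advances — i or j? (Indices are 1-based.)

i

[i=1,j=1] A[i]=10>B[j]=7 take 7 → j++
[i=1,j=2] A[i]=10<=B[j]=11 take 10 → i++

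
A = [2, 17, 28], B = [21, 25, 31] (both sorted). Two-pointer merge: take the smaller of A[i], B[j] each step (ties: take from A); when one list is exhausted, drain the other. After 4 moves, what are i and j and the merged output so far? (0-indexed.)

i=2, j=2, merged so far=[2, 17, 21, 25]

[i=0,j=0] A[i]=2<=B[j]=21 take 2 → i++
[i=1,j=0] A[i]=17<=B[j]=21 take 17 → i++
[i=2,j=0] A[i]=28>B[j]=21 take 21 → j++
[i=2,j=1] A[i]=28>B[j]=25 take 25 → j++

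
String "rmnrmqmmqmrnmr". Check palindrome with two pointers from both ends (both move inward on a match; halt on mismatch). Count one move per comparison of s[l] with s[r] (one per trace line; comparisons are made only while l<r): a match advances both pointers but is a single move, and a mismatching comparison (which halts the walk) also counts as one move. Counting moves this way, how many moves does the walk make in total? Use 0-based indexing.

7 moves

[0,13] 'r'=='r' → l++,r--
[1,12] 'm'=='m' → l++,r--
[2,11] 'n'=='n' → l++,r--
[3,10] 'r'=='r' → l++,r--
[4,9] 'm'=='m' → l++,r--
[5,8] 'q'=='q' → l++,r--
[6,7] 'm'=='m' → l++,r--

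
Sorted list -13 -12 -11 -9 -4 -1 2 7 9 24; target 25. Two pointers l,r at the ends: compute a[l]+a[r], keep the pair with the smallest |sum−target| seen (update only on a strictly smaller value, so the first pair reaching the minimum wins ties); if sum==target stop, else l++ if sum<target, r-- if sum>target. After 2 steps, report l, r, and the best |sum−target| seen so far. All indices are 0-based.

[0,9] -13+24=11 d=14 * → l++
[1,9] -12+24=12 d=13 * → l++

l=2, r=9, best |Δ|=13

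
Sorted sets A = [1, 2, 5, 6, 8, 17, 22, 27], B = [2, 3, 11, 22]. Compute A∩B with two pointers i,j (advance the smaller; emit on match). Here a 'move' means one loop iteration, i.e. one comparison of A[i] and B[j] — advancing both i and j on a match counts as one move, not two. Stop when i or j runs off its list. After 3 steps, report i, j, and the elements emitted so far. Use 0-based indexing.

i=0 j=0: 1<2, i++
i=1 j=0: 2==2 emit, i++,j++
i=2 j=1: 5>3, j++

i=2, j=2, emitted=[2]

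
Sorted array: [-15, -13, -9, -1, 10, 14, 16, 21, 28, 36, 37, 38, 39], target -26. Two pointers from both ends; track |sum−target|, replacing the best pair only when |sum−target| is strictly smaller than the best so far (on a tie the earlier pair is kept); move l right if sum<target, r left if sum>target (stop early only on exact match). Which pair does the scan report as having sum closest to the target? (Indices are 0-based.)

pair (-15, -9) with sum -24 (|Δ|=2)

l=0 r=12: -15+39=24 d=50 *, r--
l=0 r=11: -15+38=23 d=49 *, r--
l=0 r=10: -15+37=22 d=48 *, r--
l=0 r=9: -15+36=21 d=47 *, r--
l=0 r=8: -15+28=13 d=39 *, r--
l=0 r=7: -15+21=6 d=32 *, r--
l=0 r=6: -15+16=1 d=27 *, r--
l=0 r=5: -15+14=-1 d=25 *, r--
l=0 r=4: -15+10=-5 d=21 *, r--
l=0 r=3: -15+-1=-16 d=10 *, r--
l=0 r=2: -15+-9=-24 d=2 *, r--
l=0 r=1: -15+-13=-28 d=2, l++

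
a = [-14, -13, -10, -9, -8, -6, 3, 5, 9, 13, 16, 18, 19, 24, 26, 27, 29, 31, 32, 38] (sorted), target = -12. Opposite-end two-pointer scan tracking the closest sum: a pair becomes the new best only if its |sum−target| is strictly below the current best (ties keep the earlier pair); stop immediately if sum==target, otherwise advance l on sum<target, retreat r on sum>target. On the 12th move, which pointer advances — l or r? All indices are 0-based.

r

l=0 r=19: -14+38=24 d=36 *, r--
l=0 r=18: -14+32=18 d=30 *, r--
l=0 r=17: -14+31=17 d=29 *, r--
l=0 r=16: -14+29=15 d=27 *, r--
l=0 r=15: -14+27=13 d=25 *, r--
l=0 r=14: -14+26=12 d=24 *, r--
l=0 r=13: -14+24=10 d=22 *, r--
l=0 r=12: -14+19=5 d=17 *, r--
l=0 r=11: -14+18=4 d=16 *, r--
l=0 r=10: -14+16=2 d=14 *, r--
l=0 r=9: -14+13=-1 d=11 *, r--
l=0 r=8: -14+9=-5 d=7 *, r--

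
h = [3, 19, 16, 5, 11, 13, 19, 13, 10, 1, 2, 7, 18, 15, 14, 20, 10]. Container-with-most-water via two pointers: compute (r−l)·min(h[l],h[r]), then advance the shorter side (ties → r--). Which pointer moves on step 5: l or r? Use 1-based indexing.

[1,17] min(3,10)*16=48 best=48 * → l++
[2,17] min(19,10)*15=150 best=150 * → r--
[2,16] min(19,20)*14=266 best=266 * → l++
[3,16] min(16,20)*13=208 best=266 → l++
[4,16] min(5,20)*12=60 best=266 → l++

l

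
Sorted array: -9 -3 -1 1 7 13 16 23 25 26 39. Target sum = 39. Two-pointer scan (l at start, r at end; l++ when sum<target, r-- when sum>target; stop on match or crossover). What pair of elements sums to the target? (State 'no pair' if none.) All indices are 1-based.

l=1 r=11: -9+39=30 <39, l++
l=2 r=11: -3+39=36 <39, l++
l=3 r=11: -1+39=38 <39, l++
l=4 r=11: 1+39=40 >39, r--
l=4 r=10: 1+26=27 <39, l++
l=5 r=10: 7+26=33 <39, l++
l=6 r=10: 13+26=39, found

(13, 26)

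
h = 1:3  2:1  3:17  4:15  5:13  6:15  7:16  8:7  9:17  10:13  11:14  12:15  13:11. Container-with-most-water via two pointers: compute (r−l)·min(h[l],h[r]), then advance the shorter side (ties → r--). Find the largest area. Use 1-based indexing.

[1,13] min(3,11)*12=36 best=36 * → l++
[2,13] min(1,11)*11=11 best=36 → l++
[3,13] min(17,11)*10=110 best=110 * → r--
[3,12] min(17,15)*9=135 best=135 * → r--
[3,11] min(17,14)*8=112 best=135 → r--
[3,10] min(17,13)*7=91 best=135 → r--
[3,9] min(17,17)*6=102 best=135 → r--
[3,8] min(17,7)*5=35 best=135 → r--
[3,7] min(17,16)*4=64 best=135 → r--
[3,6] min(17,15)*3=45 best=135 → r--
[3,5] min(17,13)*2=26 best=135 → r--
[3,4] min(17,15)*1=15 best=135 → r--

max area = 135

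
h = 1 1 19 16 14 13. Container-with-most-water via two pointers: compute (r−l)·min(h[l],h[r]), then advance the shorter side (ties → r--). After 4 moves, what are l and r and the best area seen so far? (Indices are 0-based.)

l=0 r=5: min(1,13)*5=5 best=5 *, l++
l=1 r=5: min(1,13)*4=4 best=5, l++
l=2 r=5: min(19,13)*3=39 best=39 *, r--
l=2 r=4: min(19,14)*2=28 best=39, r--

l=2, r=3, best area=39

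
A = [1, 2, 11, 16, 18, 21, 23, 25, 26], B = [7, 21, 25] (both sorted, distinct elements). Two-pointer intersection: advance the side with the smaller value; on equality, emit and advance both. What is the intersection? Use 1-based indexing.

intersection = [21, 25]

i=1 j=1: 1<7, i++
i=2 j=1: 2<7, i++
i=3 j=1: 11>7, j++
i=3 j=2: 11<21, i++
i=4 j=2: 16<21, i++
i=5 j=2: 18<21, i++
i=6 j=2: 21==21 emit, i++,j++
i=7 j=3: 23<25, i++
i=8 j=3: 25==25 emit, i++,j++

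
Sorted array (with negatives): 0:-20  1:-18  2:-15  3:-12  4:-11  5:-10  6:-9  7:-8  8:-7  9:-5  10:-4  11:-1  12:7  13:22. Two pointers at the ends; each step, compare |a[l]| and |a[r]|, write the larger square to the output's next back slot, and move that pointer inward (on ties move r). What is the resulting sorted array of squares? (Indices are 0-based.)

[1, 16, 25, 49, 49, 64, 81, 100, 121, 144, 225, 324, 400, 484]

l=0 r=13: |-20|<=|22| out[13]=484, r--
l=0 r=12: |-20|>|7| out[12]=400, l++
l=1 r=12: |-18|>|7| out[11]=324, l++
l=2 r=12: |-15|>|7| out[10]=225, l++
l=3 r=12: |-12|>|7| out[9]=144, l++
l=4 r=12: |-11|>|7| out[8]=121, l++
l=5 r=12: |-10|>|7| out[7]=100, l++
l=6 r=12: |-9|>|7| out[6]=81, l++
l=7 r=12: |-8|>|7| out[5]=64, l++
l=8 r=12: |-7|<=|7| out[4]=49, r--
l=8 r=11: |-7|>|-1| out[3]=49, l++
l=9 r=11: |-5|>|-1| out[2]=25, l++
l=10 r=11: |-4|>|-1| out[1]=16, l++
l=11 r=11: |-1|<=|-1| out[0]=1, r--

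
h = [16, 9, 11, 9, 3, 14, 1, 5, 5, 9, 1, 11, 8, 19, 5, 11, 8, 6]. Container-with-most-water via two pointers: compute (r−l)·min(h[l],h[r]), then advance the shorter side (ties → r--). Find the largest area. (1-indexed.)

max area = 208

l=1 r=18: min(16,6)*17=102 best=102 *, r--
l=1 r=17: min(16,8)*16=128 best=128 *, r--
l=1 r=16: min(16,11)*15=165 best=165 *, r--
l=1 r=15: min(16,5)*14=70 best=165, r--
l=1 r=14: min(16,19)*13=208 best=208 *, l++
l=2 r=14: min(9,19)*12=108 best=208, l++
l=3 r=14: min(11,19)*11=121 best=208, l++
l=4 r=14: min(9,19)*10=90 best=208, l++
l=5 r=14: min(3,19)*9=27 best=208, l++
l=6 r=14: min(14,19)*8=112 best=208, l++
l=7 r=14: min(1,19)*7=7 best=208, l++
l=8 r=14: min(5,19)*6=30 best=208, l++
l=9 r=14: min(5,19)*5=25 best=208, l++
l=10 r=14: min(9,19)*4=36 best=208, l++
l=11 r=14: min(1,19)*3=3 best=208, l++
l=12 r=14: min(11,19)*2=22 best=208, l++
l=13 r=14: min(8,19)*1=8 best=208, l++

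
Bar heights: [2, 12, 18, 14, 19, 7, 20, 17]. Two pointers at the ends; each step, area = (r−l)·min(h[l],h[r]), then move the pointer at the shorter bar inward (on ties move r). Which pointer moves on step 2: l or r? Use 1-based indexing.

l

l=1 r=8: min(2,17)*7=14 best=14 *, l++
l=2 r=8: min(12,17)*6=72 best=72 *, l++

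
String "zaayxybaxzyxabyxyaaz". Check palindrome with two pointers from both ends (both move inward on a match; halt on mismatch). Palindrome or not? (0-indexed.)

[0,19] 'z'=='z' → l++,r--
[1,18] 'a'=='a' → l++,r--
[2,17] 'a'=='a' → l++,r--
[3,16] 'y'=='y' → l++,r--
[4,15] 'x'=='x' → l++,r--
[5,14] 'y'=='y' → l++,r--
[6,13] 'b'=='b' → l++,r--
[7,12] 'a'=='a' → l++,r--
[8,11] 'x'=='x' → l++,r--
[9,10] 'z'!='y' → stop

not a palindrome (mismatch at 9,10)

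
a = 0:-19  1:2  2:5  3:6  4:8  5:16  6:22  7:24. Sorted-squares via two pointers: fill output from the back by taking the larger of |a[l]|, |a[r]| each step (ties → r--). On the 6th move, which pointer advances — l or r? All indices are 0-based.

r

l=0 r=7: |-19|<=|24| out[7]=576, r--
l=0 r=6: |-19|<=|22| out[6]=484, r--
l=0 r=5: |-19|>|16| out[5]=361, l++
l=1 r=5: |2|<=|16| out[4]=256, r--
l=1 r=4: |2|<=|8| out[3]=64, r--
l=1 r=3: |2|<=|6| out[2]=36, r--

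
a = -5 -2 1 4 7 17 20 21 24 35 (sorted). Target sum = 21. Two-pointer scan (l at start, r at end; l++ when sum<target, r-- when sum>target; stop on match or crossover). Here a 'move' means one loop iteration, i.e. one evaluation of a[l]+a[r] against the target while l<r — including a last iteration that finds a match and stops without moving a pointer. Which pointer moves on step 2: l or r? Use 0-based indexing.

[0,9] -5+35=30 >21 → r--
[0,8] -5+24=19 <21 → l++

l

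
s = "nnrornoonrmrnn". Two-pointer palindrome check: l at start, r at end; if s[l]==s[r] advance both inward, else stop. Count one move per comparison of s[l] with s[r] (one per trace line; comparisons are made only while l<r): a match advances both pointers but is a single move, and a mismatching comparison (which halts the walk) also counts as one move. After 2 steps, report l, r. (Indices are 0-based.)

l=2, r=11

[0,13] 'n'=='n' → l++,r--
[1,12] 'n'=='n' → l++,r--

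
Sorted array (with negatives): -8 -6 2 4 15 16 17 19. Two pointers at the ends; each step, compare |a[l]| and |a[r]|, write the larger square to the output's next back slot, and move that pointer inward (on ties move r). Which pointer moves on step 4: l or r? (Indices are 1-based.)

r

l=1 r=8: |-8|<=|19| out[8]=361, r--
l=1 r=7: |-8|<=|17| out[7]=289, r--
l=1 r=6: |-8|<=|16| out[6]=256, r--
l=1 r=5: |-8|<=|15| out[5]=225, r--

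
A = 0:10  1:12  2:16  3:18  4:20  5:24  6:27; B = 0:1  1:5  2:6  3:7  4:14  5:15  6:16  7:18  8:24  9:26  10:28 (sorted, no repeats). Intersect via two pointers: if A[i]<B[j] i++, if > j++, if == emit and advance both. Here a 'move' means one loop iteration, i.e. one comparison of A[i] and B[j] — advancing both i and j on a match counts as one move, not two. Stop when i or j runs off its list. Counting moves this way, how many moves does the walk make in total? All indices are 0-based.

14 moves

[i=0,j=0] 10>1 → j++
[i=0,j=1] 10>5 → j++
[i=0,j=2] 10>6 → j++
[i=0,j=3] 10>7 → j++
[i=0,j=4] 10<14 → i++
[i=1,j=4] 12<14 → i++
[i=2,j=4] 16>14 → j++
[i=2,j=5] 16>15 → j++
[i=2,j=6] 16==16 emit → i++,j++
[i=3,j=7] 18==18 emit → i++,j++
[i=4,j=8] 20<24 → i++
[i=5,j=8] 24==24 emit → i++,j++
[i=6,j=9] 27>26 → j++
[i=6,j=10] 27<28 → i++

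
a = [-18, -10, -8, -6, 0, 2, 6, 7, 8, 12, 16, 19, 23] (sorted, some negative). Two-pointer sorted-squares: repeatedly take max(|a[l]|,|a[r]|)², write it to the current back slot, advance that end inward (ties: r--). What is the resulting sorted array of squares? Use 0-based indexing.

[0,12] |-18|<=|23| out[12]=529 → r--
[0,11] |-18|<=|19| out[11]=361 → r--
[0,10] |-18|>|16| out[10]=324 → l++
[1,10] |-10|<=|16| out[9]=256 → r--
[1,9] |-10|<=|12| out[8]=144 → r--
[1,8] |-10|>|8| out[7]=100 → l++
[2,8] |-8|<=|8| out[6]=64 → r--
[2,7] |-8|>|7| out[5]=64 → l++
[3,7] |-6|<=|7| out[4]=49 → r--
[3,6] |-6|<=|6| out[3]=36 → r--
[3,5] |-6|>|2| out[2]=36 → l++
[4,5] |0|<=|2| out[1]=4 → r--
[4,4] |0|<=|0| out[0]=0 → r--

[0, 4, 36, 36, 49, 64, 64, 100, 144, 256, 324, 361, 529]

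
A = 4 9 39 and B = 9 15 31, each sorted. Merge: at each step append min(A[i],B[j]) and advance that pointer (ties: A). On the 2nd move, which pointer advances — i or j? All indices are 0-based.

i

i=0 j=0: A[i]=4<=B[j]=9 take 4, i++
i=1 j=0: A[i]=9<=B[j]=9 take 9, i++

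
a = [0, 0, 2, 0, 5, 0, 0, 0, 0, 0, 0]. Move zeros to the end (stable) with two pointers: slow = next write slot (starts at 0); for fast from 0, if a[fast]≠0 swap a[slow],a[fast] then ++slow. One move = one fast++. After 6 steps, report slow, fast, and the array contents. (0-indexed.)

slow=0 fast=0: a[fast]=0, fast++
slow=0 fast=1: a[fast]=0, fast++
slow=0 fast=2: a[fast]=2≠0 swap→a[0]=2, slow++,fast++
slow=1 fast=3: a[fast]=0, fast++
slow=1 fast=4: a[fast]=5≠0 swap→a[1]=5, slow++,fast++
slow=2 fast=5: a[fast]=0, fast++

slow=2, fast=6, a=[2, 5, 0, 0, 0, 0, 0, 0, 0, 0, 0]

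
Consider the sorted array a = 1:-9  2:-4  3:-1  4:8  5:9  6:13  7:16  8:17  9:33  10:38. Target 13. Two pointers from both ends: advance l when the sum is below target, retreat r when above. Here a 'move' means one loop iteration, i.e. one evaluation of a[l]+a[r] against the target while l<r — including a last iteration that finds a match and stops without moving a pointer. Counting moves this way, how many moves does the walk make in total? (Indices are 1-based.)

4 moves

[1,10] -9+38=29 >13 → r--
[1,9] -9+33=24 >13 → r--
[1,8] -9+17=8 <13 → l++
[2,8] -4+17=13 → found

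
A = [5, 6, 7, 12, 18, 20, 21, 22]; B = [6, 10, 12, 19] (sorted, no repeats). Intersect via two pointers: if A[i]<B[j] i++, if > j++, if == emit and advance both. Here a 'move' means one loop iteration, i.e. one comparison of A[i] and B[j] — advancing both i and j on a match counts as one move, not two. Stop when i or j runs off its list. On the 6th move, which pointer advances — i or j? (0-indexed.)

i

[i=0,j=0] 5<6 → i++
[i=1,j=0] 6==6 emit → i++,j++
[i=2,j=1] 7<10 → i++
[i=3,j=1] 12>10 → j++
[i=3,j=2] 12==12 emit → i++,j++
[i=4,j=3] 18<19 → i++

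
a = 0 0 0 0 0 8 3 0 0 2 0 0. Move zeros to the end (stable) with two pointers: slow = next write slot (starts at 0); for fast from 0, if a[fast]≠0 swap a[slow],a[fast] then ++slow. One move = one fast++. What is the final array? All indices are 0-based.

[8, 3, 2, 0, 0, 0, 0, 0, 0, 0, 0, 0]

slow=0 fast=0: a[fast]=0, fast++
slow=0 fast=1: a[fast]=0, fast++
slow=0 fast=2: a[fast]=0, fast++
slow=0 fast=3: a[fast]=0, fast++
slow=0 fast=4: a[fast]=0, fast++
slow=0 fast=5: a[fast]=8≠0 swap→a[0]=8, slow++,fast++
slow=1 fast=6: a[fast]=3≠0 swap→a[1]=3, slow++,fast++
slow=2 fast=7: a[fast]=0, fast++
slow=2 fast=8: a[fast]=0, fast++
slow=2 fast=9: a[fast]=2≠0 swap→a[2]=2, slow++,fast++
slow=3 fast=10: a[fast]=0, fast++
slow=3 fast=11: a[fast]=0, fast++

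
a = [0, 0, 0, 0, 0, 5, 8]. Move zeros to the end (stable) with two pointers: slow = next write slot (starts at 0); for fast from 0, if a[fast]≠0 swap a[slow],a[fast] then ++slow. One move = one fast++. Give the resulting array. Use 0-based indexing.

slow=0 fast=0: a[fast]=0, fast++
slow=0 fast=1: a[fast]=0, fast++
slow=0 fast=2: a[fast]=0, fast++
slow=0 fast=3: a[fast]=0, fast++
slow=0 fast=4: a[fast]=0, fast++
slow=0 fast=5: a[fast]=5≠0 swap→a[0]=5, slow++,fast++
slow=1 fast=6: a[fast]=8≠0 swap→a[1]=8, slow++,fast++

[5, 8, 0, 0, 0, 0, 0]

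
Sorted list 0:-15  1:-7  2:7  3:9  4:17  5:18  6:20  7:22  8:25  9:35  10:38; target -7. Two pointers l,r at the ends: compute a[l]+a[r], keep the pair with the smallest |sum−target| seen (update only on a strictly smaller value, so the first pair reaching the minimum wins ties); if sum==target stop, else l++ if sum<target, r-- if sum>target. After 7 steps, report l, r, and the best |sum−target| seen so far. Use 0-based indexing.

l=0, r=3, best |Δ|=9

l=0 r=10: -15+38=23 d=30 *, r--
l=0 r=9: -15+35=20 d=27 *, r--
l=0 r=8: -15+25=10 d=17 *, r--
l=0 r=7: -15+22=7 d=14 *, r--
l=0 r=6: -15+20=5 d=12 *, r--
l=0 r=5: -15+18=3 d=10 *, r--
l=0 r=4: -15+17=2 d=9 *, r--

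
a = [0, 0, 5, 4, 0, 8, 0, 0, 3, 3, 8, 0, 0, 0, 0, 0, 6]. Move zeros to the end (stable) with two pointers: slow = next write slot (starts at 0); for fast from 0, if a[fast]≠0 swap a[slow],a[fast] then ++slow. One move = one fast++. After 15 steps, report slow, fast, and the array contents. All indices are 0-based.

slow=0 fast=0: a[fast]=0, fast++
slow=0 fast=1: a[fast]=0, fast++
slow=0 fast=2: a[fast]=5≠0 swap→a[0]=5, slow++,fast++
slow=1 fast=3: a[fast]=4≠0 swap→a[1]=4, slow++,fast++
slow=2 fast=4: a[fast]=0, fast++
slow=2 fast=5: a[fast]=8≠0 swap→a[2]=8, slow++,fast++
slow=3 fast=6: a[fast]=0, fast++
slow=3 fast=7: a[fast]=0, fast++
slow=3 fast=8: a[fast]=3≠0 swap→a[3]=3, slow++,fast++
slow=4 fast=9: a[fast]=3≠0 swap→a[4]=3, slow++,fast++
slow=5 fast=10: a[fast]=8≠0 swap→a[5]=8, slow++,fast++
slow=6 fast=11: a[fast]=0, fast++
slow=6 fast=12: a[fast]=0, fast++
slow=6 fast=13: a[fast]=0, fast++
slow=6 fast=14: a[fast]=0, fast++

slow=6, fast=15, a=[5, 4, 8, 3, 3, 8, 0, 0, 0, 0, 0, 0, 0, 0, 0, 0, 6]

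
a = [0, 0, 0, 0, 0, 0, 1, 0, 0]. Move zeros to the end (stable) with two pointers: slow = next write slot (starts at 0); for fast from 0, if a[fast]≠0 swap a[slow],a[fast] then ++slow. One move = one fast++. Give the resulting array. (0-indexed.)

slow=0 fast=0: a[fast]=0, fast++
slow=0 fast=1: a[fast]=0, fast++
slow=0 fast=2: a[fast]=0, fast++
slow=0 fast=3: a[fast]=0, fast++
slow=0 fast=4: a[fast]=0, fast++
slow=0 fast=5: a[fast]=0, fast++
slow=0 fast=6: a[fast]=1≠0 swap→a[0]=1, slow++,fast++
slow=1 fast=7: a[fast]=0, fast++
slow=1 fast=8: a[fast]=0, fast++

[1, 0, 0, 0, 0, 0, 0, 0, 0]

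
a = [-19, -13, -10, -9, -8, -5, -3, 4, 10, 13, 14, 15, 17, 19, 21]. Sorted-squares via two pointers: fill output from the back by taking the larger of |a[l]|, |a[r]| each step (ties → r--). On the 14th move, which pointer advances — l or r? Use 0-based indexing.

[0,14] |-19|<=|21| out[14]=441 → r--
[0,13] |-19|<=|19| out[13]=361 → r--
[0,12] |-19|>|17| out[12]=361 → l++
[1,12] |-13|<=|17| out[11]=289 → r--
[1,11] |-13|<=|15| out[10]=225 → r--
[1,10] |-13|<=|14| out[9]=196 → r--
[1,9] |-13|<=|13| out[8]=169 → r--
[1,8] |-13|>|10| out[7]=169 → l++
[2,8] |-10|<=|10| out[6]=100 → r--
[2,7] |-10|>|4| out[5]=100 → l++
[3,7] |-9|>|4| out[4]=81 → l++
[4,7] |-8|>|4| out[3]=64 → l++
[5,7] |-5|>|4| out[2]=25 → l++
[6,7] |-3|<=|4| out[1]=16 → r--

r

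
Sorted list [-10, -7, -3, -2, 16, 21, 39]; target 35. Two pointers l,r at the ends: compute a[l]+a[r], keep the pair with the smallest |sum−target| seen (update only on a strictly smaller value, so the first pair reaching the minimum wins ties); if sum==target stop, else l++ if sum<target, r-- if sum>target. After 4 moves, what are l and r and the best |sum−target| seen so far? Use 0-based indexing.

l=0 r=6: -10+39=29 d=6 *, l++
l=1 r=6: -7+39=32 d=3 *, l++
l=2 r=6: -3+39=36 d=1 *, r--
l=2 r=5: -3+21=18 d=17, l++

l=3, r=5, best |Δ|=1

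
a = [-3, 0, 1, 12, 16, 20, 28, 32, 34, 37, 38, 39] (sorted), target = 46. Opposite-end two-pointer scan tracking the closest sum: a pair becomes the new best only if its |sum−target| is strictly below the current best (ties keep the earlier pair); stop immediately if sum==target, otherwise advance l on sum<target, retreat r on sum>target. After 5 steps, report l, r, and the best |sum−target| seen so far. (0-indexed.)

l=0 r=11: -3+39=36 d=10 *, l++
l=1 r=11: 0+39=39 d=7 *, l++
l=2 r=11: 1+39=40 d=6 *, l++
l=3 r=11: 12+39=51 d=5 *, r--
l=3 r=10: 12+38=50 d=4 *, r--

l=3, r=9, best |Δ|=4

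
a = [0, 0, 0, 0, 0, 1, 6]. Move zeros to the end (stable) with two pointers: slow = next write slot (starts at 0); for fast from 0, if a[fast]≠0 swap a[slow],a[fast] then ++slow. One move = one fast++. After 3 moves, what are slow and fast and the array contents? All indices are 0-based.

slow=0, fast=3, a=[0, 0, 0, 0, 0, 1, 6]

slow=0 fast=0: a[fast]=0, fast++
slow=0 fast=1: a[fast]=0, fast++
slow=0 fast=2: a[fast]=0, fast++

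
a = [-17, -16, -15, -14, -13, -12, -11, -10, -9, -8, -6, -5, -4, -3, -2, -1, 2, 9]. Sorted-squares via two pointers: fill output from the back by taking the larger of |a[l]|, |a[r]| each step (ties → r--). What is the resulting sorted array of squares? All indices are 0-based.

[0,17] |-17|>|9| out[17]=289 → l++
[1,17] |-16|>|9| out[16]=256 → l++
[2,17] |-15|>|9| out[15]=225 → l++
[3,17] |-14|>|9| out[14]=196 → l++
[4,17] |-13|>|9| out[13]=169 → l++
[5,17] |-12|>|9| out[12]=144 → l++
[6,17] |-11|>|9| out[11]=121 → l++
[7,17] |-10|>|9| out[10]=100 → l++
[8,17] |-9|<=|9| out[9]=81 → r--
[8,16] |-9|>|2| out[8]=81 → l++
[9,16] |-8|>|2| out[7]=64 → l++
[10,16] |-6|>|2| out[6]=36 → l++
[11,16] |-5|>|2| out[5]=25 → l++
[12,16] |-4|>|2| out[4]=16 → l++
[13,16] |-3|>|2| out[3]=9 → l++
[14,16] |-2|<=|2| out[2]=4 → r--
[14,15] |-2|>|-1| out[1]=4 → l++
[15,15] |-1|<=|-1| out[0]=1 → r--

[1, 4, 4, 9, 16, 25, 36, 64, 81, 81, 100, 121, 144, 169, 196, 225, 256, 289]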